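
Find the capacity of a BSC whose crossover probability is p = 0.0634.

For BSC with error probability p:
C = 1 - H(p) where H(p) is binary entropy
H(0.0634) = -0.0634 × log₂(0.0634) - 0.9366 × log₂(0.9366)
H(p) = 0.3408
C = 1 - 0.3408 = 0.6592 bits/use


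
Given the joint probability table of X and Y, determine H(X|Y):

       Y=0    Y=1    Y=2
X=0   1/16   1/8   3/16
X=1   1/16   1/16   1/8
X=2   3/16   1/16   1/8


H(X|Y) = Σ_y p(y) H(X|Y=y)
  p(Y=0) = 5/16, H(X|Y=0) = 1.3710
  p(Y=1) = 1/4, H(X|Y=1) = 1.5000
  p(Y=2) = 7/16, H(X|Y=2) = 1.5567
H(X|Y) = 0.3125×1.3710 + 0.2500×1.5000 + 0.4375×1.5567 = 1.4845 bits


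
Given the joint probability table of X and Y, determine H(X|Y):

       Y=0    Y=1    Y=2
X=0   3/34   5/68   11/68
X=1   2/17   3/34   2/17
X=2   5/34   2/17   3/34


H(X|Y) = Σ_y p(y) H(X|Y=y)
  p(Y=0) = 6/17, H(X|Y=0) = 1.5546
  p(Y=1) = 19/68, H(X|Y=1) = 1.5574
  p(Y=2) = 25/68, H(X|Y=2) = 1.5413
H(X|Y) = 0.3529×1.5546 + 0.2794×1.5574 + 0.3676×1.5413 = 1.5505 bits


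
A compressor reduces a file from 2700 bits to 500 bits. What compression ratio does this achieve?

Compression ratio = Original / Compressed
= 2700 / 500 = 5.40:1


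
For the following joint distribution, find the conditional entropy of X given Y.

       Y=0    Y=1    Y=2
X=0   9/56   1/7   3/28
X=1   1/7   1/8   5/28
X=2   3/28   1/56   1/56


H(X|Y) = Σ_y p(y) H(X|Y=y)
  p(Y=0) = 23/56, H(X|Y=0) = 1.5653
  p(Y=1) = 2/7, H(X|Y=1) = 1.2718
  p(Y=2) = 17/56, H(X|Y=2) = 1.2210
H(X|Y) = 0.4107×1.5653 + 0.2857×1.2718 + 0.3036×1.2210 = 1.3769 bits


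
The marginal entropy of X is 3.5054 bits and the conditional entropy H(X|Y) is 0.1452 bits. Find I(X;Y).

I(X;Y) = H(X) - H(X|Y)
I(X;Y) = 3.5054 - 0.1452 = 3.3602 bits


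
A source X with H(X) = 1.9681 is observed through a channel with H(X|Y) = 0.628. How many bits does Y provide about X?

I(X;Y) = H(X) - H(X|Y)
I(X;Y) = 1.9681 - 0.628 = 1.3401 bits


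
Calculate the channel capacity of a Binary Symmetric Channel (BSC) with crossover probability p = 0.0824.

For BSC with error probability p:
C = 1 - H(p) where H(p) is binary entropy
H(0.0824) = -0.0824 × log₂(0.0824) - 0.9176 × log₂(0.9176)
H(p) = 0.4106
C = 1 - 0.4106 = 0.5894 bits/use


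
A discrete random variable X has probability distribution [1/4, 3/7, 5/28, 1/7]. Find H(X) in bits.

H(X) = -Σ p(x) log₂ p(x)
  -1/4 × log₂(1/4) = 0.5000
  -3/7 × log₂(3/7) = 0.5239
  -5/28 × log₂(5/28) = 0.4438
  -1/7 × log₂(1/7) = 0.4011
H(X) = 1.8688 bits


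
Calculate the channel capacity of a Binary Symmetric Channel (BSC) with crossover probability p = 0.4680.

For BSC with error probability p:
C = 1 - H(p) where H(p) is binary entropy
H(0.4680) = -0.4680 × log₂(0.4680) - 0.5320 × log₂(0.5320)
H(p) = 0.9970
C = 1 - 0.9970 = 0.0030 bits/use


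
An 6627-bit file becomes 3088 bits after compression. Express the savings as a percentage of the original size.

Space savings = (1 - Compressed/Original) × 100%
= (1 - 3088/6627) × 100%
= 53.40%


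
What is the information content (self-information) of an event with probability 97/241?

Information content I(x) = -log₂(p(x))
I = -log₂(97/241) = -log₂(0.4025)
I = 1.3130 bits


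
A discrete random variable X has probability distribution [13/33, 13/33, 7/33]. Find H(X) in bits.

H(X) = -Σ p(x) log₂ p(x)
  -13/33 × log₂(13/33) = 0.5294
  -13/33 × log₂(13/33) = 0.5294
  -7/33 × log₂(7/33) = 0.4745
H(X) = 1.5334 bits


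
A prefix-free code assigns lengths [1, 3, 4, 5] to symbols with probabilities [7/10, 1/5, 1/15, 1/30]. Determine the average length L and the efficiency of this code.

Average length L = Σ p_i × l_i = 1.7333 bits
Entropy H = 1.2486 bits
Efficiency η = H/L × 100% = 72.04%


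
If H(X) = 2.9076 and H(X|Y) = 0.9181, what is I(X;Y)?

I(X;Y) = H(X) - H(X|Y)
I(X;Y) = 2.9076 - 0.9181 = 1.9895 bits


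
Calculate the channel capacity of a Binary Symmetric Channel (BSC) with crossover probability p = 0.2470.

For BSC with error probability p:
C = 1 - H(p) where H(p) is binary entropy
H(0.2470) = -0.2470 × log₂(0.2470) - 0.7530 × log₂(0.7530)
H(p) = 0.8065
C = 1 - 0.8065 = 0.1935 bits/use


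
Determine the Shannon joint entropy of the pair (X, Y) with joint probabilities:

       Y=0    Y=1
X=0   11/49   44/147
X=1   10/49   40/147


H(X,Y) = -Σ p(x,y) log₂ p(x,y)
  p(0,0)=11/49: -0.2245 × log₂(0.2245) = 0.4838
  p(0,1)=44/147: -0.2993 × log₂(0.2993) = 0.5209
  p(1,0)=10/49: -0.2041 × log₂(0.2041) = 0.4679
  p(1,1)=40/147: -0.2721 × log₂(0.2721) = 0.5110
H(X,Y) = 1.9836 bits


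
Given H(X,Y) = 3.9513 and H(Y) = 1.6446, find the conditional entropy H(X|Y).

Chain rule: H(X,Y) = H(X|Y) + H(Y)
H(X|Y) = H(X,Y) - H(Y) = 3.9513 - 1.6446 = 2.3067 bits


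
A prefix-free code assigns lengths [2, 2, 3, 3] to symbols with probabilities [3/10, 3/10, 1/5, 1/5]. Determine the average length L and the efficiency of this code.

Average length L = Σ p_i × l_i = 2.4000 bits
Entropy H = 1.9710 bits
Efficiency η = H/L × 100% = 82.12%


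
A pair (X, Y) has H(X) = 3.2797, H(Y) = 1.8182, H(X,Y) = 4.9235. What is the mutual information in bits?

I(X;Y) = H(X) + H(Y) - H(X,Y)
I(X;Y) = 3.2797 + 1.8182 - 4.9235 = 0.1744 bits


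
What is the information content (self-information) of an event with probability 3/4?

Information content I(x) = -log₂(p(x))
I = -log₂(3/4) = -log₂(0.7500)
I = 0.4150 bits


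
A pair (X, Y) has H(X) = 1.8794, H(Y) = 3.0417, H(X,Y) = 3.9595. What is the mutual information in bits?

I(X;Y) = H(X) + H(Y) - H(X,Y)
I(X;Y) = 1.8794 + 3.0417 - 3.9595 = 0.9616 bits


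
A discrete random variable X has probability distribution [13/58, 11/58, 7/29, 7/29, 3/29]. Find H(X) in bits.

H(X) = -Σ p(x) log₂ p(x)
  -13/58 × log₂(13/58) = 0.4836
  -11/58 × log₂(11/58) = 0.4549
  -7/29 × log₂(7/29) = 0.4950
  -7/29 × log₂(7/29) = 0.4950
  -3/29 × log₂(3/29) = 0.3386
H(X) = 2.2670 bits


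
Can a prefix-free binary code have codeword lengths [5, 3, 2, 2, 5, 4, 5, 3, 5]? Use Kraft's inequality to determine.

Kraft inequality: Σ 2^(-l_i) ≤ 1 for prefix-free code
Calculating: 2^(-5) + 2^(-3) + 2^(-2) + 2^(-2) + 2^(-5) + 2^(-4) + 2^(-5) + 2^(-3) + 2^(-5)
= 0.03125 + 0.125 + 0.25 + 0.25 + 0.03125 + 0.0625 + 0.03125 + 0.125 + 0.03125
= 0.9375
Since 0.9375 ≤ 1, prefix-free code exists


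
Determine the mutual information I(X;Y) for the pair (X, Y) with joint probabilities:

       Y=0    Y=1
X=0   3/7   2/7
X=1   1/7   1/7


H(X) = 0.8631, H(Y) = 0.9852, H(X,Y) = 1.8424
I(X;Y) = H(X) + H(Y) - H(X,Y) = 0.0060 bits


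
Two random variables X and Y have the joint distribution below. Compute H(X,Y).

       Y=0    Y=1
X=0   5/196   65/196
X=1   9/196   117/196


H(X,Y) = -Σ p(x,y) log₂ p(x,y)
  p(0,0)=5/196: -0.0255 × log₂(0.0255) = 0.1350
  p(0,1)=65/196: -0.3316 × log₂(0.3316) = 0.5281
  p(1,0)=9/196: -0.0459 × log₂(0.0459) = 0.2041
  p(1,1)=117/196: -0.5969 × log₂(0.5969) = 0.4443
H(X,Y) = 1.3115 bits


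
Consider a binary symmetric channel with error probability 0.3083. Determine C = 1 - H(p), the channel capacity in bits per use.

For BSC with error probability p:
C = 1 - H(p) where H(p) is binary entropy
H(0.3083) = -0.3083 × log₂(0.3083) - 0.6917 × log₂(0.6917)
H(p) = 0.8912
C = 1 - 0.8912 = 0.1088 bits/use


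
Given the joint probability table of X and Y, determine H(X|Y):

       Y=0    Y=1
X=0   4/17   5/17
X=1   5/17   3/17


H(X|Y) = Σ_y p(y) H(X|Y=y)
  p(Y=0) = 9/17, H(X|Y=0) = 0.9911
  p(Y=1) = 8/17, H(X|Y=1) = 0.9544
H(X|Y) = 0.5294×0.9911 + 0.4706×0.9544 = 0.9738 bits


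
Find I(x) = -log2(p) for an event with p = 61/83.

Information content I(x) = -log₂(p(x))
I = -log₂(61/83) = -log₂(0.7349)
I = 0.4443 bits


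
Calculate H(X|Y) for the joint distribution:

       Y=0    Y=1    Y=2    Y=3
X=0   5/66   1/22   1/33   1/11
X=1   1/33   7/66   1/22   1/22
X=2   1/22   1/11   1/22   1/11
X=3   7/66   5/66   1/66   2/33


H(X|Y) = Σ_y p(y) H(X|Y=y)
  p(Y=0) = 17/66, H(X|Y=0) = 1.8512
  p(Y=1) = 7/22, H(X|Y=1) = 1.9387
  p(Y=2) = 3/22, H(X|Y=2) = 1.8911
  p(Y=3) = 19/66, H(X|Y=3) = 1.9440
H(X|Y) = 0.2576×1.8512 + 0.3182×1.9387 + 0.1364×1.8911 + 0.2879×1.9440 = 1.9112 bits


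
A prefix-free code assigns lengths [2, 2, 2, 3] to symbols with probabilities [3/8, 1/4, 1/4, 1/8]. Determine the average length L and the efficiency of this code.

Average length L = Σ p_i × l_i = 2.1250 bits
Entropy H = 1.9056 bits
Efficiency η = H/L × 100% = 89.68%


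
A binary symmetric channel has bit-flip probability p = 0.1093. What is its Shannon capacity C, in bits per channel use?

For BSC with error probability p:
C = 1 - H(p) where H(p) is binary entropy
H(0.1093) = -0.1093 × log₂(0.1093) - 0.8907 × log₂(0.8907)
H(p) = 0.4978
C = 1 - 0.4978 = 0.5022 bits/use


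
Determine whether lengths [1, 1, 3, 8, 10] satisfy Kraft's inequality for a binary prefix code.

Kraft inequality: Σ 2^(-l_i) ≤ 1 for prefix-free code
Calculating: 2^(-1) + 2^(-1) + 2^(-3) + 2^(-8) + 2^(-10)
= 0.5 + 0.5 + 0.125 + 0.00390625 + 0.0009765625
= 1.1299
Since 1.1299 > 1, prefix-free code does not exist


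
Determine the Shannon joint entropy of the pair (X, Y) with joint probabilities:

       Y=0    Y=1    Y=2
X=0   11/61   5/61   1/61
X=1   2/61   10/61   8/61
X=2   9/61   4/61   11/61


H(X,Y) = -Σ p(x,y) log₂ p(x,y)
  p(0,0)=11/61: -0.1803 × log₂(0.1803) = 0.4456
  p(0,1)=5/61: -0.0820 × log₂(0.0820) = 0.2958
  p(0,2)=1/61: -0.0164 × log₂(0.0164) = 0.0972
  p(1,0)=2/61: -0.0328 × log₂(0.0328) = 0.1617
  p(1,1)=10/61: -0.1639 × log₂(0.1639) = 0.4277
  p(1,2)=8/61: -0.1311 × log₂(0.1311) = 0.3844
  p(2,0)=9/61: -0.1475 × log₂(0.1475) = 0.4073
  p(2,1)=4/61: -0.0656 × log₂(0.0656) = 0.2578
  p(2,2)=11/61: -0.1803 × log₂(0.1803) = 0.4456
H(X,Y) = 2.9231 bits


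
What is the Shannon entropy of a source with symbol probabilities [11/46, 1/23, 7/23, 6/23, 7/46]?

H(X) = -Σ p(x) log₂ p(x)
  -11/46 × log₂(11/46) = 0.4936
  -1/23 × log₂(1/23) = 0.1967
  -7/23 × log₂(7/23) = 0.5223
  -6/23 × log₂(6/23) = 0.5057
  -7/46 × log₂(7/46) = 0.4133
H(X) = 2.1317 bits


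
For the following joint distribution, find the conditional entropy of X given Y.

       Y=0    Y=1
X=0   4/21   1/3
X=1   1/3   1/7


H(X|Y) = Σ_y p(y) H(X|Y=y)
  p(Y=0) = 11/21, H(X|Y=0) = 0.9457
  p(Y=1) = 10/21, H(X|Y=1) = 0.8813
H(X|Y) = 0.5238×0.9457 + 0.4762×0.8813 = 0.9150 bits


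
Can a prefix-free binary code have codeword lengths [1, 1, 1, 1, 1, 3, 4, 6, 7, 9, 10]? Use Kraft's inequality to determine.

Kraft inequality: Σ 2^(-l_i) ≤ 1 for prefix-free code
Calculating: 2^(-1) + 2^(-1) + 2^(-1) + 2^(-1) + 2^(-1) + 2^(-3) + 2^(-4) + 2^(-6) + 2^(-7) + 2^(-9) + 2^(-10)
= 0.5 + 0.5 + 0.5 + 0.5 + 0.5 + 0.125 + 0.0625 + 0.015625 + 0.0078125 + 0.001953125 + 0.0009765625
= 2.7139
Since 2.7139 > 1, prefix-free code does not exist


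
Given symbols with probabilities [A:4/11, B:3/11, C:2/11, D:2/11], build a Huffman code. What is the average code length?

Huffman tree construction:
Combine smallest probabilities repeatedly
Resulting codes:
  A: 11 (length 2)
  B: 10 (length 2)
  C: 00 (length 2)
  D: 01 (length 2)
Average length = Σ p(s) × length(s) = 2.0000 bits


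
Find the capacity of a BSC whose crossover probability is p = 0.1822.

For BSC with error probability p:
C = 1 - H(p) where H(p) is binary entropy
H(0.1822) = -0.1822 × log₂(0.1822) - 0.8178 × log₂(0.8178)
H(p) = 0.6849
C = 1 - 0.6849 = 0.3151 bits/use


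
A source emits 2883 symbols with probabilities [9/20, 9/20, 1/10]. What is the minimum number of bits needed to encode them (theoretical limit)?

Entropy H = 1.3690 bits/symbol
Minimum bits = H × n = 1.3690 × 2883
= 3946.81 bits


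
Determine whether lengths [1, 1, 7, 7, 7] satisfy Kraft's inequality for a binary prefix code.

Kraft inequality: Σ 2^(-l_i) ≤ 1 for prefix-free code
Calculating: 2^(-1) + 2^(-1) + 2^(-7) + 2^(-7) + 2^(-7)
= 0.5 + 0.5 + 0.0078125 + 0.0078125 + 0.0078125
= 1.0234
Since 1.0234 > 1, prefix-free code does not exist


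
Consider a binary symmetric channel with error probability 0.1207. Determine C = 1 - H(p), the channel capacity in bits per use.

For BSC with error probability p:
C = 1 - H(p) where H(p) is binary entropy
H(0.1207) = -0.1207 × log₂(0.1207) - 0.8793 × log₂(0.8793)
H(p) = 0.5314
C = 1 - 0.5314 = 0.4686 bits/use


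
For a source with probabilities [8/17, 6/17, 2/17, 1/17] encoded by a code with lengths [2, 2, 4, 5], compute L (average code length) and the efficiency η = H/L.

Average length L = Σ p_i × l_i = 2.4118 bits
Entropy H = 1.6457 bits
Efficiency η = H/L × 100% = 68.24%


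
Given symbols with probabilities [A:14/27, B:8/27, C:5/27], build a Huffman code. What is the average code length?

Huffman tree construction:
Combine smallest probabilities repeatedly
Resulting codes:
  A: 1 (length 1)
  B: 01 (length 2)
  C: 00 (length 2)
Average length = Σ p(s) × length(s) = 1.4815 bits


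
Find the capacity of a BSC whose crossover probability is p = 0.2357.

For BSC with error probability p:
C = 1 - H(p) where H(p) is binary entropy
H(0.2357) = -0.2357 × log₂(0.2357) - 0.7643 × log₂(0.7643)
H(p) = 0.7878
C = 1 - 0.7878 = 0.2122 bits/use


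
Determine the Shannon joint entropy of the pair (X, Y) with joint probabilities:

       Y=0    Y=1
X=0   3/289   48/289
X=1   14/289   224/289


H(X,Y) = -Σ p(x,y) log₂ p(x,y)
  p(0,0)=3/289: -0.0104 × log₂(0.0104) = 0.0684
  p(0,1)=48/289: -0.1661 × log₂(0.1661) = 0.4302
  p(1,0)=14/289: -0.0484 × log₂(0.0484) = 0.2116
  p(1,1)=224/289: -0.7751 × log₂(0.7751) = 0.2849
H(X,Y) = 0.9951 bits


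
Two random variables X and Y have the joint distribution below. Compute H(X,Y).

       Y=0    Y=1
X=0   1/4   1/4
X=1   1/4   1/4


H(X,Y) = -Σ p(x,y) log₂ p(x,y)
  p(0,0)=1/4: -0.2500 × log₂(0.2500) = 0.5000
  p(0,1)=1/4: -0.2500 × log₂(0.2500) = 0.5000
  p(1,0)=1/4: -0.2500 × log₂(0.2500) = 0.5000
  p(1,1)=1/4: -0.2500 × log₂(0.2500) = 0.5000
H(X,Y) = 2.0000 bits


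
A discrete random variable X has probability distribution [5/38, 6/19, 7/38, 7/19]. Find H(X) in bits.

H(X) = -Σ p(x) log₂ p(x)
  -5/38 × log₂(5/38) = 0.3850
  -6/19 × log₂(6/19) = 0.5251
  -7/38 × log₂(7/38) = 0.4496
  -7/19 × log₂(7/19) = 0.5307
H(X) = 1.8905 bits


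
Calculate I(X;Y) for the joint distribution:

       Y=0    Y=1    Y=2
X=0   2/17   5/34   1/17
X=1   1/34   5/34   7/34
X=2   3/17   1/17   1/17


H(X) = 1.5763, H(Y) = 1.5837, H(X,Y) = 2.9586
I(X;Y) = H(X) + H(Y) - H(X,Y) = 0.2014 bits


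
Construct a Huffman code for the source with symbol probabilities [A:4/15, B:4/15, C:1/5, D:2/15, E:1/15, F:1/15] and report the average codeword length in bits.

Huffman tree construction:
Combine smallest probabilities repeatedly
Resulting codes:
  A: 01 (length 2)
  B: 10 (length 2)
  C: 00 (length 2)
  D: 110 (length 3)
  E: 1110 (length 4)
  F: 1111 (length 4)
Average length = Σ p(s) × length(s) = 2.4000 bits


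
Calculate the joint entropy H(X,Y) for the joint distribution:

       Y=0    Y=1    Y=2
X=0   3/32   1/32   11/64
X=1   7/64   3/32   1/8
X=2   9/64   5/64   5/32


H(X,Y) = -Σ p(x,y) log₂ p(x,y)
  p(0,0)=3/32: -0.0938 × log₂(0.0938) = 0.3202
  p(0,1)=1/32: -0.0312 × log₂(0.0312) = 0.1562
  p(0,2)=11/64: -0.1719 × log₂(0.1719) = 0.4367
  p(1,0)=7/64: -0.1094 × log₂(0.1094) = 0.3492
  p(1,1)=3/32: -0.0938 × log₂(0.0938) = 0.3202
  p(1,2)=1/8: -0.1250 × log₂(0.1250) = 0.3750
  p(2,0)=9/64: -0.1406 × log₂(0.1406) = 0.3980
  p(2,1)=5/64: -0.0781 × log₂(0.0781) = 0.2873
  p(2,2)=5/32: -0.1562 × log₂(0.1562) = 0.4184
H(X,Y) = 3.0612 bits


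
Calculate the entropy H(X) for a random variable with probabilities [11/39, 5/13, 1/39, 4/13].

H(X) = -Σ p(x) log₂ p(x)
  -11/39 × log₂(11/39) = 0.5150
  -5/13 × log₂(5/13) = 0.5302
  -1/39 × log₂(1/39) = 0.1355
  -4/13 × log₂(4/13) = 0.5232
H(X) = 1.7039 bits


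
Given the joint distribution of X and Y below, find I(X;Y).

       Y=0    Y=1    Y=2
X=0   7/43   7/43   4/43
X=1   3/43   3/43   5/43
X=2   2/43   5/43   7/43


H(X) = 1.5561, H(Y) = 1.5746, H(X,Y) = 3.0615
I(X;Y) = H(X) + H(Y) - H(X,Y) = 0.0692 bits


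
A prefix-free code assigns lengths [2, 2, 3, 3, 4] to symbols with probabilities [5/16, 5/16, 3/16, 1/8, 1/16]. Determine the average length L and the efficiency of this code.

Average length L = Σ p_i × l_i = 2.4375 bits
Entropy H = 2.1266 bits
Efficiency η = H/L × 100% = 87.25%


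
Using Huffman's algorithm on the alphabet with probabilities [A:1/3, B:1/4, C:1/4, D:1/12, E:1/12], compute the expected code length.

Huffman tree construction:
Combine smallest probabilities repeatedly
Resulting codes:
  A: 11 (length 2)
  B: 01 (length 2)
  C: 10 (length 2)
  D: 000 (length 3)
  E: 001 (length 3)
Average length = Σ p(s) × length(s) = 2.1667 bits


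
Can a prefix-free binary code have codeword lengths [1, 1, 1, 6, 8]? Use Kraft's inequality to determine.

Kraft inequality: Σ 2^(-l_i) ≤ 1 for prefix-free code
Calculating: 2^(-1) + 2^(-1) + 2^(-1) + 2^(-6) + 2^(-8)
= 0.5 + 0.5 + 0.5 + 0.015625 + 0.00390625
= 1.5195
Since 1.5195 > 1, prefix-free code does not exist


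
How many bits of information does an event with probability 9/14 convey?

Information content I(x) = -log₂(p(x))
I = -log₂(9/14) = -log₂(0.6429)
I = 0.6374 bits


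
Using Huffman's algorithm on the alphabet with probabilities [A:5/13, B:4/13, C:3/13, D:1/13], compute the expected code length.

Huffman tree construction:
Combine smallest probabilities repeatedly
Resulting codes:
  A: 0 (length 1)
  B: 10 (length 2)
  C: 111 (length 3)
  D: 110 (length 3)
Average length = Σ p(s) × length(s) = 1.9231 bits


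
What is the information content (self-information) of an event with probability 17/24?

Information content I(x) = -log₂(p(x))
I = -log₂(17/24) = -log₂(0.7083)
I = 0.4975 bits


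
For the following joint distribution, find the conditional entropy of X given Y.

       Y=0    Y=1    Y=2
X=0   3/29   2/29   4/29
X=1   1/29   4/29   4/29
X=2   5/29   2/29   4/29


H(X|Y) = Σ_y p(y) H(X|Y=y)
  p(Y=0) = 9/29, H(X|Y=0) = 1.3516
  p(Y=1) = 8/29, H(X|Y=1) = 1.5000
  p(Y=2) = 12/29, H(X|Y=2) = 1.5850
H(X|Y) = 0.3103×1.3516 + 0.2759×1.5000 + 0.4138×1.5850 = 1.4891 bits


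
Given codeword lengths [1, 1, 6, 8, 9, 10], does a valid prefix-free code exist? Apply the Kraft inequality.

Kraft inequality: Σ 2^(-l_i) ≤ 1 for prefix-free code
Calculating: 2^(-1) + 2^(-1) + 2^(-6) + 2^(-8) + 2^(-9) + 2^(-10)
= 0.5 + 0.5 + 0.015625 + 0.00390625 + 0.001953125 + 0.0009765625
= 1.0225
Since 1.0225 > 1, prefix-free code does not exist


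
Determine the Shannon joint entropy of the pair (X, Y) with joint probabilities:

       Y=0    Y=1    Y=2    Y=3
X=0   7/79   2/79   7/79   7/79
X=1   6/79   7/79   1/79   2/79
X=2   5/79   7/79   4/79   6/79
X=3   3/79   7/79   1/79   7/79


H(X,Y) = -Σ p(x,y) log₂ p(x,y)
  p(0,0)=7/79: -0.0886 × log₂(0.0886) = 0.3098
  p(0,1)=2/79: -0.0253 × log₂(0.0253) = 0.1343
  p(0,2)=7/79: -0.0886 × log₂(0.0886) = 0.3098
  p(0,3)=7/79: -0.0886 × log₂(0.0886) = 0.3098
  p(1,0)=6/79: -0.0759 × log₂(0.0759) = 0.2824
  p(1,1)=7/79: -0.0886 × log₂(0.0886) = 0.3098
  p(1,2)=1/79: -0.0127 × log₂(0.0127) = 0.0798
  p(1,3)=2/79: -0.0253 × log₂(0.0253) = 0.1343
  p(2,0)=5/79: -0.0633 × log₂(0.0633) = 0.2520
  p(2,1)=7/79: -0.0886 × log₂(0.0886) = 0.3098
  p(2,2)=4/79: -0.0506 × log₂(0.0506) = 0.2179
  p(2,3)=6/79: -0.0759 × log₂(0.0759) = 0.2824
  p(3,0)=3/79: -0.0380 × log₂(0.0380) = 0.1792
  p(3,1)=7/79: -0.0886 × log₂(0.0886) = 0.3098
  p(3,2)=1/79: -0.0127 × log₂(0.0127) = 0.0798
  p(3,3)=7/79: -0.0886 × log₂(0.0886) = 0.3098
H(X,Y) = 3.8108 bits


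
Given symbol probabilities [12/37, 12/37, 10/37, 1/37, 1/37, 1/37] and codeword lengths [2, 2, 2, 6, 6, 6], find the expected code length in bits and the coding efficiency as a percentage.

Average length L = Σ p_i × l_i = 2.3243 bits
Entropy H = 1.9863 bits
Efficiency η = H/L × 100% = 85.46%


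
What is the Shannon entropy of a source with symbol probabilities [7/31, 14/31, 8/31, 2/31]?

H(X) = -Σ p(x) log₂ p(x)
  -7/31 × log₂(7/31) = 0.4848
  -14/31 × log₂(14/31) = 0.5179
  -8/31 × log₂(8/31) = 0.5043
  -2/31 × log₂(2/31) = 0.2551
H(X) = 1.7621 bits


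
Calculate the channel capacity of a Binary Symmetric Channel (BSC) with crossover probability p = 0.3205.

For BSC with error probability p:
C = 1 - H(p) where H(p) is binary entropy
H(0.3205) = -0.3205 × log₂(0.3205) - 0.6795 × log₂(0.6795)
H(p) = 0.9049
C = 1 - 0.9049 = 0.0951 bits/use


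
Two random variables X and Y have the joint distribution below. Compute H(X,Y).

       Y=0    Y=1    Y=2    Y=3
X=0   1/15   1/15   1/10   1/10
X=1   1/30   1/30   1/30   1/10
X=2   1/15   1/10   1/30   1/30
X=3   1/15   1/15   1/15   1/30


H(X,Y) = -Σ p(x,y) log₂ p(x,y)
  p(0,0)=1/15: -0.0667 × log₂(0.0667) = 0.2605
  p(0,1)=1/15: -0.0667 × log₂(0.0667) = 0.2605
  p(0,2)=1/10: -0.1000 × log₂(0.1000) = 0.3322
  p(0,3)=1/10: -0.1000 × log₂(0.1000) = 0.3322
  p(1,0)=1/30: -0.0333 × log₂(0.0333) = 0.1636
  p(1,1)=1/30: -0.0333 × log₂(0.0333) = 0.1636
  p(1,2)=1/30: -0.0333 × log₂(0.0333) = 0.1636
  p(1,3)=1/10: -0.1000 × log₂(0.1000) = 0.3322
  p(2,0)=1/15: -0.0667 × log₂(0.0667) = 0.2605
  p(2,1)=1/10: -0.1000 × log₂(0.1000) = 0.3322
  p(2,2)=1/30: -0.0333 × log₂(0.0333) = 0.1636
  p(2,3)=1/30: -0.0333 × log₂(0.0333) = 0.1636
  p(3,0)=1/15: -0.0667 × log₂(0.0667) = 0.2605
  p(3,1)=1/15: -0.0667 × log₂(0.0667) = 0.2605
  p(3,2)=1/15: -0.0667 × log₂(0.0667) = 0.2605
  p(3,3)=1/30: -0.0333 × log₂(0.0333) = 0.1636
H(X,Y) = 3.8729 bits


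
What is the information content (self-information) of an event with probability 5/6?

Information content I(x) = -log₂(p(x))
I = -log₂(5/6) = -log₂(0.8333)
I = 0.2630 bits


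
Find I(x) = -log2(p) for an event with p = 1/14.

Information content I(x) = -log₂(p(x))
I = -log₂(1/14) = -log₂(0.0714)
I = 3.8074 bits


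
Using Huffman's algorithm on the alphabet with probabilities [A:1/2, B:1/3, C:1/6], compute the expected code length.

Huffman tree construction:
Combine smallest probabilities repeatedly
Resulting codes:
  A: 0 (length 1)
  B: 11 (length 2)
  C: 10 (length 2)
Average length = Σ p(s) × length(s) = 1.5000 bits


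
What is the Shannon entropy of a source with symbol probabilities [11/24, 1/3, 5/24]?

H(X) = -Σ p(x) log₂ p(x)
  -11/24 × log₂(11/24) = 0.5159
  -1/3 × log₂(1/3) = 0.5283
  -5/24 × log₂(5/24) = 0.4715
H(X) = 1.5157 bits


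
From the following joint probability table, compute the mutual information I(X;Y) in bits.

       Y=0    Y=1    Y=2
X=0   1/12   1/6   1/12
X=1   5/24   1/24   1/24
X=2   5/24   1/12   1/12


H(X) = 1.5774, H(Y) = 1.4899, H(X,Y) = 2.9508
I(X;Y) = H(X) + H(Y) - H(X,Y) = 0.1165 bits


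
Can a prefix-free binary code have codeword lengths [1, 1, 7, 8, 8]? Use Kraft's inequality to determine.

Kraft inequality: Σ 2^(-l_i) ≤ 1 for prefix-free code
Calculating: 2^(-1) + 2^(-1) + 2^(-7) + 2^(-8) + 2^(-8)
= 0.5 + 0.5 + 0.0078125 + 0.00390625 + 0.00390625
= 1.0156
Since 1.0156 > 1, prefix-free code does not exist


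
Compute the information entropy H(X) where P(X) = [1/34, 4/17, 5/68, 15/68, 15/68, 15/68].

H(X) = -Σ p(x) log₂ p(x)
  -1/34 × log₂(1/34) = 0.1496
  -4/17 × log₂(4/17) = 0.4912
  -5/68 × log₂(5/68) = 0.2769
  -15/68 × log₂(15/68) = 0.4810
  -15/68 × log₂(15/68) = 0.4810
  -15/68 × log₂(15/68) = 0.4810
H(X) = 2.3607 bits


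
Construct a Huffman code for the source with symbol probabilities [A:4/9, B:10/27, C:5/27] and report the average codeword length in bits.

Huffman tree construction:
Combine smallest probabilities repeatedly
Resulting codes:
  A: 0 (length 1)
  B: 11 (length 2)
  C: 10 (length 2)
Average length = Σ p(s) × length(s) = 1.5556 bits


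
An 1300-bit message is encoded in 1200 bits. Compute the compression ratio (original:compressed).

Compression ratio = Original / Compressed
= 1300 / 1200 = 1.08:1


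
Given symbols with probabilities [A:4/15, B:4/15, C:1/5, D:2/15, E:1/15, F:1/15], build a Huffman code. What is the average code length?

Huffman tree construction:
Combine smallest probabilities repeatedly
Resulting codes:
  A: 01 (length 2)
  B: 10 (length 2)
  C: 00 (length 2)
  D: 110 (length 3)
  E: 1110 (length 4)
  F: 1111 (length 4)
Average length = Σ p(s) × length(s) = 2.4000 bits


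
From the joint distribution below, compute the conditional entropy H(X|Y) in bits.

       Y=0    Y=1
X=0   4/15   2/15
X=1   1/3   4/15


H(X|Y) = Σ_y p(y) H(X|Y=y)
  p(Y=0) = 3/5, H(X|Y=0) = 0.9911
  p(Y=1) = 2/5, H(X|Y=1) = 0.9183
H(X|Y) = 0.6000×0.9911 + 0.4000×0.9183 = 0.9620 bits


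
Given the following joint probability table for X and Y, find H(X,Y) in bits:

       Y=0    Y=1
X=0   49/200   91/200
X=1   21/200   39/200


H(X,Y) = -Σ p(x,y) log₂ p(x,y)
  p(0,0)=49/200: -0.2450 × log₂(0.2450) = 0.4971
  p(0,1)=91/200: -0.4550 × log₂(0.4550) = 0.5169
  p(1,0)=21/200: -0.1050 × log₂(0.1050) = 0.3414
  p(1,1)=39/200: -0.1950 × log₂(0.1950) = 0.4599
H(X,Y) = 1.8154 bits


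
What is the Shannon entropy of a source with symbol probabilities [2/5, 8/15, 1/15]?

H(X) = -Σ p(x) log₂ p(x)
  -2/5 × log₂(2/5) = 0.5288
  -8/15 × log₂(8/15) = 0.4837
  -1/15 × log₂(1/15) = 0.2605
H(X) = 1.2729 bits


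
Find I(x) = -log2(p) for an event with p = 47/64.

Information content I(x) = -log₂(p(x))
I = -log₂(47/64) = -log₂(0.7344)
I = 0.4454 bits


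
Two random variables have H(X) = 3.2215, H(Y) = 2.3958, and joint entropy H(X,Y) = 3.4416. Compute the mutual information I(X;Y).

I(X;Y) = H(X) + H(Y) - H(X,Y)
I(X;Y) = 3.2215 + 2.3958 - 3.4416 = 2.1757 bits


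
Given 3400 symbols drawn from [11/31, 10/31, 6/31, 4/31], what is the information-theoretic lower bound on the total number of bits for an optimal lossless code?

Entropy H = 1.8967 bits/symbol
Minimum bits = H × n = 1.8967 × 3400
= 6448.73 bits


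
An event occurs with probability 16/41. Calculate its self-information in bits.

Information content I(x) = -log₂(p(x))
I = -log₂(16/41) = -log₂(0.3902)
I = 1.3576 bits


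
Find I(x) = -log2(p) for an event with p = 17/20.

Information content I(x) = -log₂(p(x))
I = -log₂(17/20) = -log₂(0.8500)
I = 0.2345 bits


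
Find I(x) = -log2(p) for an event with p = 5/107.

Information content I(x) = -log₂(p(x))
I = -log₂(5/107) = -log₂(0.0467)
I = 4.4195 bits


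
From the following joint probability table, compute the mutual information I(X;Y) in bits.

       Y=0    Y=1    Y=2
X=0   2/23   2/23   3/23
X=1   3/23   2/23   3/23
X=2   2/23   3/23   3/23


H(X) = 1.5822, H(Y) = 1.5743, H(X,Y) = 3.1421
I(X;Y) = H(X) + H(Y) - H(X,Y) = 0.0145 bits


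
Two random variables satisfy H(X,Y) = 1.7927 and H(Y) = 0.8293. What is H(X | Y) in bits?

Chain rule: H(X,Y) = H(X|Y) + H(Y)
H(X|Y) = H(X,Y) - H(Y) = 1.7927 - 0.8293 = 0.9634 bits


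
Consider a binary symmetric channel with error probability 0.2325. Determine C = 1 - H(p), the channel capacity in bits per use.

For BSC with error probability p:
C = 1 - H(p) where H(p) is binary entropy
H(0.2325) = -0.2325 × log₂(0.2325) - 0.7675 × log₂(0.7675)
H(p) = 0.7823
C = 1 - 0.7823 = 0.2177 bits/use


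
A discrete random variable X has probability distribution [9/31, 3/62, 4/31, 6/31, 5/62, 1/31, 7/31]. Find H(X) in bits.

H(X) = -Σ p(x) log₂ p(x)
  -9/31 × log₂(9/31) = 0.5180
  -3/62 × log₂(3/62) = 0.2114
  -4/31 × log₂(4/31) = 0.3812
  -6/31 × log₂(6/31) = 0.4586
  -5/62 × log₂(5/62) = 0.2929
  -1/31 × log₂(1/31) = 0.1598
  -7/31 × log₂(7/31) = 0.4848
H(X) = 2.5067 bits


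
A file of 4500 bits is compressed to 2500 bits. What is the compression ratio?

Compression ratio = Original / Compressed
= 4500 / 2500 = 1.80:1


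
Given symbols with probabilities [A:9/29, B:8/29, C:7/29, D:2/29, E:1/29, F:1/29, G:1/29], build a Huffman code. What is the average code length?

Huffman tree construction:
Combine smallest probabilities repeatedly
Resulting codes:
  A: 11 (length 2)
  B: 10 (length 2)
  C: 01 (length 2)
  D: 0011 (length 4)
  E: 0000 (length 4)
  F: 0001 (length 4)
  G: 0010 (length 4)
Average length = Σ p(s) × length(s) = 2.3448 bits


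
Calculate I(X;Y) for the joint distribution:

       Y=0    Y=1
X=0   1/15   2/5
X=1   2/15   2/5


H(X) = 0.9968, H(Y) = 0.7219, H(X,Y) = 1.7056
I(X;Y) = H(X) + H(Y) - H(X,Y) = 0.0131 bits


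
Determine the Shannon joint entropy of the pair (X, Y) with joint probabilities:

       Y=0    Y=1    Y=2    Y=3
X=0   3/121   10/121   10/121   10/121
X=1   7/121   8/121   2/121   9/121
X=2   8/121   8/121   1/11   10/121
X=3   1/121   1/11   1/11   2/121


H(X,Y) = -Σ p(x,y) log₂ p(x,y)
  p(0,0)=3/121: -0.0248 × log₂(0.0248) = 0.1322
  p(0,1)=10/121: -0.0826 × log₂(0.0826) = 0.2973
  p(0,2)=10/121: -0.0826 × log₂(0.0826) = 0.2973
  p(0,3)=10/121: -0.0826 × log₂(0.0826) = 0.2973
  p(1,0)=7/121: -0.0579 × log₂(0.0579) = 0.2379
  p(1,1)=8/121: -0.0661 × log₂(0.0661) = 0.2591
  p(1,2)=2/121: -0.0165 × log₂(0.0165) = 0.0978
  p(1,3)=9/121: -0.0744 × log₂(0.0744) = 0.2788
  p(2,0)=8/121: -0.0661 × log₂(0.0661) = 0.2591
  p(2,1)=8/121: -0.0661 × log₂(0.0661) = 0.2591
  p(2,2)=1/11: -0.0909 × log₂(0.0909) = 0.3145
  p(2,3)=10/121: -0.0826 × log₂(0.0826) = 0.2973
  p(3,0)=1/121: -0.0083 × log₂(0.0083) = 0.0572
  p(3,1)=1/11: -0.0909 × log₂(0.0909) = 0.3145
  p(3,2)=1/11: -0.0909 × log₂(0.0909) = 0.3145
  p(3,3)=2/121: -0.0165 × log₂(0.0165) = 0.0978
H(X,Y) = 3.8116 bits


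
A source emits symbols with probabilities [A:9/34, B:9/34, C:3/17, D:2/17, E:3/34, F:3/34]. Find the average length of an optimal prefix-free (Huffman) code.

Huffman tree construction:
Combine smallest probabilities repeatedly
Resulting codes:
  A: 01 (length 2)
  B: 10 (length 2)
  C: 111 (length 3)
  D: 110 (length 3)
  E: 000 (length 3)
  F: 001 (length 3)
Average length = Σ p(s) × length(s) = 2.4706 bits


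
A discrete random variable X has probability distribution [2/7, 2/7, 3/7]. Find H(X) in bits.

H(X) = -Σ p(x) log₂ p(x)
  -2/7 × log₂(2/7) = 0.5164
  -2/7 × log₂(2/7) = 0.5164
  -3/7 × log₂(3/7) = 0.5239
H(X) = 1.5567 bits


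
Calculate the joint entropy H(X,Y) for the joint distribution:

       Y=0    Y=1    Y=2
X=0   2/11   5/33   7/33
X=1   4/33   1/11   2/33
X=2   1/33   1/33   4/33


H(X,Y) = -Σ p(x,y) log₂ p(x,y)
  p(0,0)=2/11: -0.1818 × log₂(0.1818) = 0.4472
  p(0,1)=5/33: -0.1515 × log₂(0.1515) = 0.4125
  p(0,2)=7/33: -0.2121 × log₂(0.2121) = 0.4745
  p(1,0)=4/33: -0.1212 × log₂(0.1212) = 0.3690
  p(1,1)=1/11: -0.0909 × log₂(0.0909) = 0.3145
  p(1,2)=2/33: -0.0606 × log₂(0.0606) = 0.2451
  p(2,0)=1/33: -0.0303 × log₂(0.0303) = 0.1529
  p(2,1)=1/33: -0.0303 × log₂(0.0303) = 0.1529
  p(2,2)=4/33: -0.1212 × log₂(0.1212) = 0.3690
H(X,Y) = 2.9376 bits


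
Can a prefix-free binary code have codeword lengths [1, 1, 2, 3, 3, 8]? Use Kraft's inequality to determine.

Kraft inequality: Σ 2^(-l_i) ≤ 1 for prefix-free code
Calculating: 2^(-1) + 2^(-1) + 2^(-2) + 2^(-3) + 2^(-3) + 2^(-8)
= 0.5 + 0.5 + 0.25 + 0.125 + 0.125 + 0.00390625
= 1.5039
Since 1.5039 > 1, prefix-free code does not exist


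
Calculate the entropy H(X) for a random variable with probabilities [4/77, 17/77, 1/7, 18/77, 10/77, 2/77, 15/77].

H(X) = -Σ p(x) log₂ p(x)
  -4/77 × log₂(4/77) = 0.2217
  -17/77 × log₂(17/77) = 0.4811
  -1/7 × log₂(1/7) = 0.4011
  -18/77 × log₂(18/77) = 0.4902
  -10/77 × log₂(10/77) = 0.3824
  -2/77 × log₂(2/77) = 0.1368
  -15/77 × log₂(15/77) = 0.4597
H(X) = 2.5730 bits


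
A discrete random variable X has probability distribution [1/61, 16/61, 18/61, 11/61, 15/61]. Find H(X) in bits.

H(X) = -Σ p(x) log₂ p(x)
  -1/61 × log₂(1/61) = 0.0972
  -16/61 × log₂(16/61) = 0.5064
  -18/61 × log₂(18/61) = 0.5196
  -11/61 × log₂(11/61) = 0.4456
  -15/61 × log₂(15/61) = 0.4977
H(X) = 2.0665 bits


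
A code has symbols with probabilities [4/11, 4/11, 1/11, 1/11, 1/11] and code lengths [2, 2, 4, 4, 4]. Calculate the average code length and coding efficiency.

Average length L = Σ p_i × l_i = 2.5455 bits
Entropy H = 2.0049 bits
Efficiency η = H/L × 100% = 78.76%


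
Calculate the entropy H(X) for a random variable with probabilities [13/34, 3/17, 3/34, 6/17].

H(X) = -Σ p(x) log₂ p(x)
  -13/34 × log₂(13/34) = 0.5303
  -3/17 × log₂(3/17) = 0.4416
  -3/34 × log₂(3/34) = 0.3090
  -6/17 × log₂(6/17) = 0.5303
H(X) = 1.8113 bits


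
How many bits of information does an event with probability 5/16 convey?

Information content I(x) = -log₂(p(x))
I = -log₂(5/16) = -log₂(0.3125)
I = 1.6781 bits


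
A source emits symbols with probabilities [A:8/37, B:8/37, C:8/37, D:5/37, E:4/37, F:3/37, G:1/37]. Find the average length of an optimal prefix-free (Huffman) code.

Huffman tree construction:
Combine smallest probabilities repeatedly
Resulting codes:
  A: 111 (length 3)
  B: 00 (length 2)
  C: 01 (length 2)
  D: 110 (length 3)
  E: 100 (length 3)
  F: 1011 (length 4)
  G: 1010 (length 4)
Average length = Σ p(s) × length(s) = 2.6757 bits


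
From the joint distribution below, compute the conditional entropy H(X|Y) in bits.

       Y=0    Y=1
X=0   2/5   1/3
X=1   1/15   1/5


H(X|Y) = Σ_y p(y) H(X|Y=y)
  p(Y=0) = 7/15, H(X|Y=0) = 0.5917
  p(Y=1) = 8/15, H(X|Y=1) = 0.9544
H(X|Y) = 0.4667×0.5917 + 0.5333×0.9544 = 0.7851 bits


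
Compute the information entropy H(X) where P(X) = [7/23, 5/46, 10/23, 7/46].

H(X) = -Σ p(x) log₂ p(x)
  -7/23 × log₂(7/23) = 0.5223
  -5/46 × log₂(5/46) = 0.3480
  -10/23 × log₂(10/23) = 0.5224
  -7/46 × log₂(7/46) = 0.4133
H(X) = 1.8061 bits


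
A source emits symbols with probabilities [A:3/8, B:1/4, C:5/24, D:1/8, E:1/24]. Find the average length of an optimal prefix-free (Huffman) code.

Huffman tree construction:
Combine smallest probabilities repeatedly
Resulting codes:
  A: 11 (length 2)
  B: 10 (length 2)
  C: 01 (length 2)
  D: 001 (length 3)
  E: 000 (length 3)
Average length = Σ p(s) × length(s) = 2.1667 bits


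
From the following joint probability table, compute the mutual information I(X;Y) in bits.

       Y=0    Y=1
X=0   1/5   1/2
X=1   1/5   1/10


H(X) = 0.8813, H(Y) = 0.9710, H(X,Y) = 1.7610
I(X;Y) = H(X) + H(Y) - H(X,Y) = 0.0913 bits


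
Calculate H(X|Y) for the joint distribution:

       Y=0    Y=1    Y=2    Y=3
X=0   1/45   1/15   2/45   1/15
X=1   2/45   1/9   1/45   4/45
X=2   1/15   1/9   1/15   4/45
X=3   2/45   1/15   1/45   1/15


H(X|Y) = Σ_y p(y) H(X|Y=y)
  p(Y=0) = 8/45, H(X|Y=0) = 1.9056
  p(Y=1) = 16/45, H(X|Y=1) = 1.9544
  p(Y=2) = 7/45, H(X|Y=2) = 1.8424
  p(Y=3) = 14/45, H(X|Y=3) = 1.9852
H(X|Y) = 0.1778×1.9056 + 0.3556×1.9544 + 0.1556×1.8424 + 0.3111×1.9852 = 1.9379 bits


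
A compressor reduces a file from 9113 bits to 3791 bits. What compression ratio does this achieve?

Compression ratio = Original / Compressed
= 9113 / 3791 = 2.40:1


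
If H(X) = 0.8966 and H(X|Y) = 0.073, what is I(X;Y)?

I(X;Y) = H(X) - H(X|Y)
I(X;Y) = 0.8966 - 0.073 = 0.8236 bits


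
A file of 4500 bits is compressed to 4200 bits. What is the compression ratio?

Compression ratio = Original / Compressed
= 4500 / 4200 = 1.07:1


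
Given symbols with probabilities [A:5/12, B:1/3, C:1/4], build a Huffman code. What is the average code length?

Huffman tree construction:
Combine smallest probabilities repeatedly
Resulting codes:
  A: 0 (length 1)
  B: 11 (length 2)
  C: 10 (length 2)
Average length = Σ p(s) × length(s) = 1.5833 bits


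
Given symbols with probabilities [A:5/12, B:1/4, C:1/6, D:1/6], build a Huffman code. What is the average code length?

Huffman tree construction:
Combine smallest probabilities repeatedly
Resulting codes:
  A: 0 (length 1)
  B: 10 (length 2)
  C: 110 (length 3)
  D: 111 (length 3)
Average length = Σ p(s) × length(s) = 1.9167 bits


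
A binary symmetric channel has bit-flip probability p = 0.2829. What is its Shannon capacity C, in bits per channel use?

For BSC with error probability p:
C = 1 - H(p) where H(p) is binary entropy
H(0.2829) = -0.2829 × log₂(0.2829) - 0.7171 × log₂(0.7171)
H(p) = 0.8594
C = 1 - 0.8594 = 0.1406 bits/use


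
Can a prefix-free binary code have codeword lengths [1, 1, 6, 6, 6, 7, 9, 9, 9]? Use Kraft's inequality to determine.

Kraft inequality: Σ 2^(-l_i) ≤ 1 for prefix-free code
Calculating: 2^(-1) + 2^(-1) + 2^(-6) + 2^(-6) + 2^(-6) + 2^(-7) + 2^(-9) + 2^(-9) + 2^(-9)
= 0.5 + 0.5 + 0.015625 + 0.015625 + 0.015625 + 0.0078125 + 0.001953125 + 0.001953125 + 0.001953125
= 1.0605
Since 1.0605 > 1, prefix-free code does not exist


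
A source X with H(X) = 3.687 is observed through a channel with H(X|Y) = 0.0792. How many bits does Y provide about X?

I(X;Y) = H(X) - H(X|Y)
I(X;Y) = 3.687 - 0.0792 = 3.6078 bits


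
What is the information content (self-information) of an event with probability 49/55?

Information content I(x) = -log₂(p(x))
I = -log₂(49/55) = -log₂(0.8909)
I = 0.1666 bits


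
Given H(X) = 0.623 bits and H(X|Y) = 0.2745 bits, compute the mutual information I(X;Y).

I(X;Y) = H(X) - H(X|Y)
I(X;Y) = 0.623 - 0.2745 = 0.3485 bits


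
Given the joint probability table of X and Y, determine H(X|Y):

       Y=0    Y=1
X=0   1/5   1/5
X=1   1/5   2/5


H(X|Y) = Σ_y p(y) H(X|Y=y)
  p(Y=0) = 2/5, H(X|Y=0) = 1.0000
  p(Y=1) = 3/5, H(X|Y=1) = 0.9183
H(X|Y) = 0.4000×1.0000 + 0.6000×0.9183 = 0.9510 bits


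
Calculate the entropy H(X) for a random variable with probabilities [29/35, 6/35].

H(X) = -Σ p(x) log₂ p(x)
  -29/35 × log₂(29/35) = 0.2248
  -6/35 × log₂(6/35) = 0.4362
H(X) = 0.6610 bits


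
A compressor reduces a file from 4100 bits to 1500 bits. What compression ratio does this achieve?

Compression ratio = Original / Compressed
= 4100 / 1500 = 2.73:1


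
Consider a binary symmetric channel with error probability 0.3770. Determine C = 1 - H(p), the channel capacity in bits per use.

For BSC with error probability p:
C = 1 - H(p) where H(p) is binary entropy
H(0.3770) = -0.3770 × log₂(0.3770) - 0.6230 × log₂(0.6230)
H(p) = 0.9559
C = 1 - 0.9559 = 0.0441 bits/use


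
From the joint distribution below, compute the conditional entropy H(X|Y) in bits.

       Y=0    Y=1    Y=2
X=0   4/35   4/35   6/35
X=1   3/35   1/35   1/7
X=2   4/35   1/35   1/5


H(X|Y) = Σ_y p(y) H(X|Y=y)
  p(Y=0) = 11/35, H(X|Y=0) = 1.5726
  p(Y=1) = 6/35, H(X|Y=1) = 1.2516
  p(Y=2) = 18/35, H(X|Y=2) = 1.5715
H(X|Y) = 0.3143×1.5726 + 0.1714×1.2516 + 0.5143×1.5715 = 1.5170 bits


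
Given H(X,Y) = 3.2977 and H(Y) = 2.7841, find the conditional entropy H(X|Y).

Chain rule: H(X,Y) = H(X|Y) + H(Y)
H(X|Y) = H(X,Y) - H(Y) = 3.2977 - 2.7841 = 0.5136 bits


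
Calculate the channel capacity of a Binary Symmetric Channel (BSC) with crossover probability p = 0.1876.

For BSC with error probability p:
C = 1 - H(p) where H(p) is binary entropy
H(0.1876) = -0.1876 × log₂(0.1876) - 0.8124 × log₂(0.8124)
H(p) = 0.6964
C = 1 - 0.6964 = 0.3036 bits/use


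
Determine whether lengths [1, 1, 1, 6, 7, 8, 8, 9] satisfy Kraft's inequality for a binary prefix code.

Kraft inequality: Σ 2^(-l_i) ≤ 1 for prefix-free code
Calculating: 2^(-1) + 2^(-1) + 2^(-1) + 2^(-6) + 2^(-7) + 2^(-8) + 2^(-8) + 2^(-9)
= 0.5 + 0.5 + 0.5 + 0.015625 + 0.0078125 + 0.00390625 + 0.00390625 + 0.001953125
= 1.5332
Since 1.5332 > 1, prefix-free code does not exist
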